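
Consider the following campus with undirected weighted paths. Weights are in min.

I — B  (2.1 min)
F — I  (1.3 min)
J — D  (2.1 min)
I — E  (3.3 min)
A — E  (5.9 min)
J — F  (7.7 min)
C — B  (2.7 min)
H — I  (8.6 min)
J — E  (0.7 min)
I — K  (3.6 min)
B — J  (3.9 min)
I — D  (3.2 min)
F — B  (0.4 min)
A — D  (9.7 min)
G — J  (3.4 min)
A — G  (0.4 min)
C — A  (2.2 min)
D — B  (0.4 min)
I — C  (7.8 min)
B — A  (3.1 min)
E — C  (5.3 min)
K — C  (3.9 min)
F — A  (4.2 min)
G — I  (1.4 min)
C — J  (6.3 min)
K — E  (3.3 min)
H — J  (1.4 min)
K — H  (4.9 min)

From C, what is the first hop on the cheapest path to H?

B

Compare a few routes:
C → A → G → J → H: 2.2+0.4+3.4+1.4 = 7.4
C → E → J → H: 5.3+0.7+1.4 = 7.4
C → B → D → J → H: 2.7+0.4+2.1+1.4 = 6.6
The minimum is 6.6 min via C → B → D → J → H.
So from C the first move is to B.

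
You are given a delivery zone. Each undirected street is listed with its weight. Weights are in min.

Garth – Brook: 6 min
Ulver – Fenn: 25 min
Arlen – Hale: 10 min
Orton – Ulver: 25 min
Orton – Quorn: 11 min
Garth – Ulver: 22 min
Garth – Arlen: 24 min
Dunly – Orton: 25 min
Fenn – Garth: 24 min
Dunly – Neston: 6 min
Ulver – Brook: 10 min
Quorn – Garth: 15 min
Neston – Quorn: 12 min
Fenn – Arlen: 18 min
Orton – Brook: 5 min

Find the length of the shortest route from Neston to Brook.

28 min

Enumerating some paths:
Neston → Quorn → Orton → Brook: 12+11+5 = 28
Neston → Quorn → Garth → Brook: 12+15+6 = 33
Cheapest is Neston → Quorn → Orton → Brook at 28 min.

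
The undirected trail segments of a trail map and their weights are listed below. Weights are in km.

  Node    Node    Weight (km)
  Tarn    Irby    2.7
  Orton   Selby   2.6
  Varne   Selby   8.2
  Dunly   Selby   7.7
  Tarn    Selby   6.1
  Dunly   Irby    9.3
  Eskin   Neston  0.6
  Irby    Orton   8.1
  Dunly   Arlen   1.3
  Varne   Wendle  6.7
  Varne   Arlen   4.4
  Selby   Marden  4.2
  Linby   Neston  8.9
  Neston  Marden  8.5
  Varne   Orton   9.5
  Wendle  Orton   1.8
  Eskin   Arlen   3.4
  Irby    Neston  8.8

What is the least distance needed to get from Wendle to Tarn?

Candidate routes:
Wendle - Orton - Irby - Tarn: 1.8+8.1+2.7 = 12.6
Wendle - Orton - Selby - Tarn: 1.8+2.6+6.1 = 10.5
Wendle - Varne - Selby - Tarn: 6.7+8.2+6.1 = 21
Cheapest is Wendle - Orton - Selby - Tarn at 10.5 km.

10.5 km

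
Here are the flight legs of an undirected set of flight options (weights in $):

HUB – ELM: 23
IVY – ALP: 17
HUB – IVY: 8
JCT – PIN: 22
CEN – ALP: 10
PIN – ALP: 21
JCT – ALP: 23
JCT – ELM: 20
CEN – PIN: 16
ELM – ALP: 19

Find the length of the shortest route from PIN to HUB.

Candidate routes:
PIN → JCT → ELM → HUB: 22+20+23 = 65
PIN → CEN → ALP → IVY → HUB: 16+10+17+8 = 51
PIN → ALP → ELM → HUB: 21+19+23 = 63
PIN → ALP → IVY → HUB: 21+17+8 = 46
The minimum is $46 via PIN → ALP → IVY → HUB.

$46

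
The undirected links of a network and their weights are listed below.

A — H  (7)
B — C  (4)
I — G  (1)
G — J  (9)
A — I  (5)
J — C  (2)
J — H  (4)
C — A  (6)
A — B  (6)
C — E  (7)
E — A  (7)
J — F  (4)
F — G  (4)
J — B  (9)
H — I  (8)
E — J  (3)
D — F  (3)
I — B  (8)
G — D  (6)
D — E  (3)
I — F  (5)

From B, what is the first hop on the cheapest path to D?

Compare a few routes:
B - C - J - F - D: 4+2+4+3 = 13
B - C - J - E - D: 4+2+3+3 = 12
B - C - E - D: 4+7+3 = 14
The minimum is 12 via B - C - J - E - D.
So from B the first move is to C.

C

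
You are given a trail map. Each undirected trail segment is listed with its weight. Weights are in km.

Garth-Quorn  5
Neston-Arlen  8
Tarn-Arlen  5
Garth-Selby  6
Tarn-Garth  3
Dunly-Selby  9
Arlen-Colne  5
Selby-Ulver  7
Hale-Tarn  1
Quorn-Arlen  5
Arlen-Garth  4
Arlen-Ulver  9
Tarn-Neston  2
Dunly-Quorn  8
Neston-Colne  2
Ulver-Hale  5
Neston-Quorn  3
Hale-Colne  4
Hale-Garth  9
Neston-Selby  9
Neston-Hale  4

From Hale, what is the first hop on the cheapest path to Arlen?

Enumerating some paths:
Hale → Tarn → Arlen: 1+5 = 6
Hale → Tarn → Garth → Arlen: 1+3+4 = 8
Cheapest is Hale → Tarn → Arlen at 6 km.
So from Hale the first move is to Tarn.

Tarn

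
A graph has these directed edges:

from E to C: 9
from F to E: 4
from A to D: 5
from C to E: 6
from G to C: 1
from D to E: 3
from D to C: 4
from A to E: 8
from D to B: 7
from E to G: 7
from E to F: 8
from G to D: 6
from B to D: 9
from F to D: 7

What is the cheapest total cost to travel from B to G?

Running Dijkstra from B:
B: 0
D: 9  (via B)
E: 12  (via D)
C: 13  (via D)
G: 19  (via E)
Shortest route: B → D → E → G = 19.

19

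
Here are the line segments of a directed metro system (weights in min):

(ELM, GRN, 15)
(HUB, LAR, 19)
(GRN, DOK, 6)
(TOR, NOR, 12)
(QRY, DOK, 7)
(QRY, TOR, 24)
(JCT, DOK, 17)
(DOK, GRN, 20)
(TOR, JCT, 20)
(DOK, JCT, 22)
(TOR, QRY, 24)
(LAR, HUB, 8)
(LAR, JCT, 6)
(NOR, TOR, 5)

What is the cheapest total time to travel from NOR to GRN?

Candidate routes:
NOR - TOR - QRY - DOK - GRN: 5+24+7+20 = 56
NOR - TOR - JCT - DOK - GRN: 5+20+17+20 = 62
The minimum is 56 min via NOR - TOR - QRY - DOK - GRN.

56 min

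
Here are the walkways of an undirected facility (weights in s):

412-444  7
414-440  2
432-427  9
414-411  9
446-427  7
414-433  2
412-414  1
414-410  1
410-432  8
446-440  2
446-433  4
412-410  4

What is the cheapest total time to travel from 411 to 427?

Candidate routes:
411 → 414 → 433 → 446 → 427: 9+2+4+7 = 22
411 → 414 → 410 → 432 → 427: 9+1+8+9 = 27
411 → 414 → 440 → 446 → 427: 9+2+2+7 = 20
The minimum is 20 s via 411 → 414 → 440 → 446 → 427.

20 s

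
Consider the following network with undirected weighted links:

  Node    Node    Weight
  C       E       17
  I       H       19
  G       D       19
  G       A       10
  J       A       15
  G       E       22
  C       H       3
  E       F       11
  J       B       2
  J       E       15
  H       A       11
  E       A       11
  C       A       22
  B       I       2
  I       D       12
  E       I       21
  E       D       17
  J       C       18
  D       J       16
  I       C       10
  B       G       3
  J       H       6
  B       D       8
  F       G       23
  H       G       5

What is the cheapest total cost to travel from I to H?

10

Running Dijkstra from I:
I: 0
B: 2  (via I)
J: 4  (via B)
G: 5  (via B)
C: 10  (via I)
D: 10  (via B)
H: 10  (via J)
Shortest route: I–B–J–H = 10.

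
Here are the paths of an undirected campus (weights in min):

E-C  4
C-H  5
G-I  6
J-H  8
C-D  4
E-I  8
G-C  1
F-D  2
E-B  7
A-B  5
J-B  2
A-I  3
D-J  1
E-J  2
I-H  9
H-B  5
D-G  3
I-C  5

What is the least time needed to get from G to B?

Shortest distances from G:
G: 0
C: 1  (via G)
D: 3  (via G)
J: 4  (via D)
E: 5  (via C)
F: 5  (via D)
B: 6  (via J)
Shortest route: G–D–J–B = 6 min.

6 min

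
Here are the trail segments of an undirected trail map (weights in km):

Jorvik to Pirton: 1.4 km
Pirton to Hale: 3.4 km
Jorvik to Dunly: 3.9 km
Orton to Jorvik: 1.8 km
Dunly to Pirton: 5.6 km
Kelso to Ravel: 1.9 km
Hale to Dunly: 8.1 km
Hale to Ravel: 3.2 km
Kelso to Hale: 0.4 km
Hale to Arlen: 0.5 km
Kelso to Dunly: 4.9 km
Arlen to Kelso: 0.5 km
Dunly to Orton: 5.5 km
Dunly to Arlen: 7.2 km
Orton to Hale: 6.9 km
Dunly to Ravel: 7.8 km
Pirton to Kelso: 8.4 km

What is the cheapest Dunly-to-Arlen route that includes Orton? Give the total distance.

12.6 km

Best Dunly to Orton: Dunly → Orton costing 5.5
Shortest Orton→Arlen: Orton → Jorvik → Pirton → Hale → Arlen = 7.1
Total via Orton: 5.5 + 7.1 = 12.6 km.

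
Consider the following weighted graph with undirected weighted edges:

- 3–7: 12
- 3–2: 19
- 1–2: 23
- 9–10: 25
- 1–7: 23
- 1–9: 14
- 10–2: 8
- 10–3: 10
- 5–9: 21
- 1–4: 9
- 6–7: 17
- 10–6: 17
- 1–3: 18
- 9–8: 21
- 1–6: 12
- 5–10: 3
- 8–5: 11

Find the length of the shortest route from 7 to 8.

Compare a few routes:
7 → 3 → 2 → 10 → 5 → 8: 12+19+8+3+11 = 53
7 → 6 → 10 → 5 → 8: 17+17+3+11 = 48
7 → 3 → 10 → 5 → 8: 12+10+3+11 = 36
Cheapest is 7 → 3 → 10 → 5 → 8 at 36.

36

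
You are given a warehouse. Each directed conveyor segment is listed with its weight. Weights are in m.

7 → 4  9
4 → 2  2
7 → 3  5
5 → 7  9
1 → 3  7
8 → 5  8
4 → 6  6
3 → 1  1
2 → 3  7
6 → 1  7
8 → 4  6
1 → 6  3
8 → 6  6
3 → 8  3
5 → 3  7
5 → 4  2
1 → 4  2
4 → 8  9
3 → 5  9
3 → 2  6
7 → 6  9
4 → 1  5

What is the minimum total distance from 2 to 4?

10 m

Shortest distances from 2:
2: 0
3: 7  (via 2)
1: 8  (via 3)
4: 10  (via 1)
Shortest route: 2 → 3 → 1 → 4 = 10 m.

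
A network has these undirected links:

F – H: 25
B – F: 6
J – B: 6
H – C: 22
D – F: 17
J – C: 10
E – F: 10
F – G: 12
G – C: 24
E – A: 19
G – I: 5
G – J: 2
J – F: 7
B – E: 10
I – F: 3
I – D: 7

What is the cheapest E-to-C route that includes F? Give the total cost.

Best E to F: E–F costing 10
Shortest F→C: F–J–C = 17
Total via F: 10 + 17 = 27.

27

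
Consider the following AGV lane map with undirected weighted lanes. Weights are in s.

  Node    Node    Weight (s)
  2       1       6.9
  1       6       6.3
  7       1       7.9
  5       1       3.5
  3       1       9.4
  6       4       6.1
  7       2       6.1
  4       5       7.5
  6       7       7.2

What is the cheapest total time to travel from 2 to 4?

17.9 s

Shortest distances from 2:
2: 0
7: 6.1  (via 2)
1: 6.9  (via 2)
5: 10.4  (via 1)
6: 13.2  (via 1)
3: 16.3  (via 1)
4: 17.9  (via 5)
Shortest route: 2–1–5–4 = 17.9 s.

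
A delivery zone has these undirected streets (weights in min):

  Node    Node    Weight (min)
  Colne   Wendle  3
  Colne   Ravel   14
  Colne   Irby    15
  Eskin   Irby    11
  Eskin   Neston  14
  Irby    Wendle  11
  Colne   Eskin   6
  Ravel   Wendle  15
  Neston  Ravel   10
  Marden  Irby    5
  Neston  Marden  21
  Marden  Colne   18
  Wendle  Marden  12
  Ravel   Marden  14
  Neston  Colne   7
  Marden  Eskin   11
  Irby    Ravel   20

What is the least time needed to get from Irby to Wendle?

Enumerating some paths:
Irby - Wendle: 11 = 11
Irby - Marden - Wendle: 5+12 = 17
Cheapest is Irby - Wendle at 11 min.

11 min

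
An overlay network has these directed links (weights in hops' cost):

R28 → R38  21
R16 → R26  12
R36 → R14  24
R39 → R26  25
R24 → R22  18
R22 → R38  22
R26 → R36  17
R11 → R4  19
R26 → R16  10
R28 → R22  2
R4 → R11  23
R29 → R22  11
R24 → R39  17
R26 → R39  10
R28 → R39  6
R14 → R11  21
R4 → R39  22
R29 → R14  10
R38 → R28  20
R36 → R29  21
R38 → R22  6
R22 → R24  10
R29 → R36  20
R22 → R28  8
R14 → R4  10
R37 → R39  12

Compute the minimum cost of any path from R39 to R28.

Candidate routes:
R39–R26–R36–R29–R22–R38–R28: 25+17+21+11+22+20 = 116
R39–R26–R36–R29–R22–R28: 25+17+21+11+8 = 82
Cheapest is R39–R26–R36–R29–R22–R28 at 82 hops' cost.

82 hops' cost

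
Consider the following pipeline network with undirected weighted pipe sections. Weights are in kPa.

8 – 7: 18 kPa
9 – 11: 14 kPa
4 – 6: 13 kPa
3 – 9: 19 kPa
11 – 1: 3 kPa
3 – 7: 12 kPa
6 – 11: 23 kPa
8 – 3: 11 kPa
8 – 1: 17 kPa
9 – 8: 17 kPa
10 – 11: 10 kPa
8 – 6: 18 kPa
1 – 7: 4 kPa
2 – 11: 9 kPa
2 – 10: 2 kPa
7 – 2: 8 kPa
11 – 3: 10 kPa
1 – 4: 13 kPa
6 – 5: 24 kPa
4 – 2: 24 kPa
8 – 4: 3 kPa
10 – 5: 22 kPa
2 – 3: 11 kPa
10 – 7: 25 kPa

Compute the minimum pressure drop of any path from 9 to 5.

Shortest distances from 9:
9: 0
11: 14  (via 9)
1: 17  (via 11)
8: 17  (via 9)
3: 19  (via 9)
4: 20  (via 8)
7: 21  (via 1)
2: 23  (via 11)
10: 24  (via 11)
6: 33  (via 4)
5: 46  (via 10)
Shortest route: 9 → 11 → 10 → 5 = 46 kPa.

46 kPa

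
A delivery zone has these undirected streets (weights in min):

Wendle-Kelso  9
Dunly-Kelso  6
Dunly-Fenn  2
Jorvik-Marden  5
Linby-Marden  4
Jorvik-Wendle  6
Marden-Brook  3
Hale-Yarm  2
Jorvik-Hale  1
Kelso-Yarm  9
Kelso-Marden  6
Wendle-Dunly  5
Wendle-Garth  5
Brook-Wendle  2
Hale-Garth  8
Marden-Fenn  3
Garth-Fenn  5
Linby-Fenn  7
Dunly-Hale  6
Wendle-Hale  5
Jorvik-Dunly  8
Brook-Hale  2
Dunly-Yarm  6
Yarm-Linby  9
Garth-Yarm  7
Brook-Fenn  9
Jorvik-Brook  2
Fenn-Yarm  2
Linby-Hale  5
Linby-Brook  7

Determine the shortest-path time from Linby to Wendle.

Shortest distances from Linby:
Linby: 0
Marden: 4  (via Linby)
Hale: 5  (via Linby)
Jorvik: 6  (via Hale)
Fenn: 7  (via Linby)
Brook: 7  (via Linby)
Yarm: 7  (via Hale)
Dunly: 9  (via Fenn)
Wendle: 9  (via Brook)
Shortest route: Linby → Brook → Wendle = 9 min.

9 min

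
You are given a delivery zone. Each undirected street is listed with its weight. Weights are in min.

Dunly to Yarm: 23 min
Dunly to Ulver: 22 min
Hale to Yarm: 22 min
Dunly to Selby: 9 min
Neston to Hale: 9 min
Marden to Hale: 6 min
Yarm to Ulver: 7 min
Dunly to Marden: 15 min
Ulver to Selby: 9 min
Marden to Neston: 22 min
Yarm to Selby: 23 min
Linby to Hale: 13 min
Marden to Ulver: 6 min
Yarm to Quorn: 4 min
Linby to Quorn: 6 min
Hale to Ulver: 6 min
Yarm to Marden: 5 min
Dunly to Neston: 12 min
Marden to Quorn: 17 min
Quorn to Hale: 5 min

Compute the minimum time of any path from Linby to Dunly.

30 min

Settle nodes by increasing distance from Linby:
Linby: 0
Quorn: 6  (via Linby)
Yarm: 10  (via Quorn)
Hale: 11  (via Quorn)
Marden: 15  (via Yarm)
Ulver: 17  (via Yarm)
Neston: 20  (via Hale)
Selby: 26  (via Ulver)
Dunly: 30  (via Marden)
Shortest route: Linby–Quorn–Yarm–Marden–Dunly = 30 min.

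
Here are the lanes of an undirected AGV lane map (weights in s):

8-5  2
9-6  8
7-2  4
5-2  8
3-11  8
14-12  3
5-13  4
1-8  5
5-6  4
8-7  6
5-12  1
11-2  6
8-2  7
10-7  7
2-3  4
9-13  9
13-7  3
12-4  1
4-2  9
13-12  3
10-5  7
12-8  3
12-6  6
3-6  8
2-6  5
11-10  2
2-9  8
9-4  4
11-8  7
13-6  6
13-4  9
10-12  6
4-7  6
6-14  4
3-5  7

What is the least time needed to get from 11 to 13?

11 s

Running Dijkstra from 11:
11: 0
10: 2  (via 11)
2: 6  (via 11)
8: 7  (via 11)
3: 8  (via 11)
12: 8  (via 10)
4: 9  (via 12)
5: 9  (via 10)
7: 9  (via 10)
6: 11  (via 2)
13: 11  (via 12)
Shortest route: 11 → 10 → 12 → 13 = 11 s.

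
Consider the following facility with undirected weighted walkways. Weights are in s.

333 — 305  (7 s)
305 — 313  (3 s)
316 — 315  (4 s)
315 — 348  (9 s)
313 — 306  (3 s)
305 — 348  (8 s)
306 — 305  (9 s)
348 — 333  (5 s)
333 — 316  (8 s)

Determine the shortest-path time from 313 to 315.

Settle nodes by increasing distance from 313:
313: 0
305: 3  (via 313)
306: 3  (via 313)
333: 10  (via 305)
348: 11  (via 305)
316: 18  (via 333)
315: 20  (via 348)
Shortest route: 313–305–348–315 = 20 s.

20 s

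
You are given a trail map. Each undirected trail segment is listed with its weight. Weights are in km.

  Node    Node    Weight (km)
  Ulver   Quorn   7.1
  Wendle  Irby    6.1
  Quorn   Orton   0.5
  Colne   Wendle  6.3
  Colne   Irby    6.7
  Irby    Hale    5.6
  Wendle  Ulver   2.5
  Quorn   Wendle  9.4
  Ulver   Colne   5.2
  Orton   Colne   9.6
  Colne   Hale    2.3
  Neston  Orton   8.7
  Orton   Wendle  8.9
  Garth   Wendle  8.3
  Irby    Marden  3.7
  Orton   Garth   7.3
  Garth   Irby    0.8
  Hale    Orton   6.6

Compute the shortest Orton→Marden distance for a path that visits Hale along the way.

Shortest Orton→Hale: Orton → Hale = 6.6
Best Hale to Marden: Hale → Irby → Marden costing 9.3
Total via Hale: 6.6 + 9.3 = 15.9 km.

15.9 km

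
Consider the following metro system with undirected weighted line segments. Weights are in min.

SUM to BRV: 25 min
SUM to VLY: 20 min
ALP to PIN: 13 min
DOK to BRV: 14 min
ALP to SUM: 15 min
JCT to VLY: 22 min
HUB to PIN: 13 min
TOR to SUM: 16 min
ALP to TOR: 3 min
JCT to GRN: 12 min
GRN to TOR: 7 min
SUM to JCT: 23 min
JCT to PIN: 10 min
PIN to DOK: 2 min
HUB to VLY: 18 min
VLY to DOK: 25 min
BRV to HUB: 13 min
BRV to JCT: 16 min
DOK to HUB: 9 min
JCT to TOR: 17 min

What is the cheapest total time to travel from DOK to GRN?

24 min

Running Dijkstra from DOK:
DOK: 0
PIN: 2  (via DOK)
HUB: 9  (via DOK)
JCT: 12  (via PIN)
BRV: 14  (via DOK)
ALP: 15  (via PIN)
TOR: 18  (via ALP)
GRN: 24  (via JCT)
Shortest route: DOK → PIN → JCT → GRN = 24 min.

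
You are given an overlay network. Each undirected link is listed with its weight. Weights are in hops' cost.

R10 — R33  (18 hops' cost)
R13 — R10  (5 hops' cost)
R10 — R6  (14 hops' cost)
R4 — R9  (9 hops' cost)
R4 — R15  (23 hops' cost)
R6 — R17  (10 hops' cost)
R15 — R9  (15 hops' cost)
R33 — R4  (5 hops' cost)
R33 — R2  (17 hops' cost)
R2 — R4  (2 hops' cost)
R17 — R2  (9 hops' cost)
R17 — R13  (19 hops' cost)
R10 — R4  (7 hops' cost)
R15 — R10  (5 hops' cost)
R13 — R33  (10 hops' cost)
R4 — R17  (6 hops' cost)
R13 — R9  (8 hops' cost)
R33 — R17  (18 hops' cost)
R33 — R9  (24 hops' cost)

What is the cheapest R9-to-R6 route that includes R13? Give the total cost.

27 hops' cost

Shortest R9→R13: R9–R13 = 8
Shortest R13→R6: R13–R10–R6 = 19
Total via R13: 8 + 19 = 27 hops' cost.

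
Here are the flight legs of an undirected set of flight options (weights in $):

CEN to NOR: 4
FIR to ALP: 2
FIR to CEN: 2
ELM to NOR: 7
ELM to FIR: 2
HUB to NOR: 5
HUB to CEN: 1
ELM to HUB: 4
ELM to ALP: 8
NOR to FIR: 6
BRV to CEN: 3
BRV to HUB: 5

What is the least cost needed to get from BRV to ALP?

Candidate routes:
BRV → CEN → FIR → ALP: 3+2+2 = 7
BRV → CEN → HUB → ELM → FIR → ALP: 3+1+4+2+2 = 12
BRV → HUB → CEN → FIR → ALP: 5+1+2+2 = 10
The minimum is $7 via BRV → CEN → FIR → ALP.

$7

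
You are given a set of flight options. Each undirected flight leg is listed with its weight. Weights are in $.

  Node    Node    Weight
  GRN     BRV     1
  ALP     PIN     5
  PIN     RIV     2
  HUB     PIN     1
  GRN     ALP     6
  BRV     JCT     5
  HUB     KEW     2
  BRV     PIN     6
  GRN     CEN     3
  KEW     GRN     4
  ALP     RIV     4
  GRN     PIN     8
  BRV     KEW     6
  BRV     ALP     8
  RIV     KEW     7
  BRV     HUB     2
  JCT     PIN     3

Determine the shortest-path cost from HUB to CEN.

$6

Candidate routes:
HUB → KEW → GRN → CEN: 2+4+3 = 9
HUB → PIN → BRV → GRN → CEN: 1+6+1+3 = 11
HUB → BRV → GRN → CEN: 2+1+3 = 6
Cheapest is HUB → BRV → GRN → CEN at $6.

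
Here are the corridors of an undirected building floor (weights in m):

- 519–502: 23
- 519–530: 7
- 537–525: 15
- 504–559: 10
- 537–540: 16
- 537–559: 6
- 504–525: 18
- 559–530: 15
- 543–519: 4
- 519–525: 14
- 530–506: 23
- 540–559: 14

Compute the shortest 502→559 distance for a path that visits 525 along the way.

Shortest 502→525: 502 → 519 → 525 = 37
Best 525 to 559: 525 → 537 → 559 costing 21
Total via 525: 37 + 21 = 58 m.

58 m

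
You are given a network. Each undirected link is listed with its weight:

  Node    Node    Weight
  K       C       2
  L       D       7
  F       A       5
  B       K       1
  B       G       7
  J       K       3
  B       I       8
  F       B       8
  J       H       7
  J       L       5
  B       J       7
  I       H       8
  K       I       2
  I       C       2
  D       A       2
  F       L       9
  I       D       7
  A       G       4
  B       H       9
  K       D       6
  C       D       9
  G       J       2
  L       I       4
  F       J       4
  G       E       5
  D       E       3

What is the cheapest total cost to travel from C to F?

9

Shortest distances from C:
C: 0
I: 2  (via C)
K: 2  (via C)
B: 3  (via K)
J: 5  (via K)
L: 6  (via I)
G: 7  (via J)
D: 8  (via K)
F: 9  (via J)
Shortest route: C → K → J → F = 9.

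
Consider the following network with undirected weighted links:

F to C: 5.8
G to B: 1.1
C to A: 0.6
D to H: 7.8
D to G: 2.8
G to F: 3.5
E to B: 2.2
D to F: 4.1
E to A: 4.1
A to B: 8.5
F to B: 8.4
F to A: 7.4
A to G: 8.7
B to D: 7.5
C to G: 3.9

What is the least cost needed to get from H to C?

14.5

Running Dijkstra from H:
H: 0
D: 7.8  (via H)
G: 10.6  (via D)
B: 11.7  (via G)
F: 11.9  (via D)
E: 13.9  (via B)
C: 14.5  (via G)
Shortest route: H–D–G–C = 14.5.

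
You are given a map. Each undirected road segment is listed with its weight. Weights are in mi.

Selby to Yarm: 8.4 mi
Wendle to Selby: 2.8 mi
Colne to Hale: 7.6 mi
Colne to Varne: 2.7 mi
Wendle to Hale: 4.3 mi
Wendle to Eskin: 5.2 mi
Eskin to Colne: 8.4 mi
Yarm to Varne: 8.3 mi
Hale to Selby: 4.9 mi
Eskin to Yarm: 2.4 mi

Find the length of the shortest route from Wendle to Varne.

14.6 mi

Shortest distances from Wendle:
Wendle: 0
Selby: 2.8  (via Wendle)
Hale: 4.3  (via Wendle)
Eskin: 5.2  (via Wendle)
Yarm: 7.6  (via Eskin)
Colne: 11.9  (via Hale)
Varne: 14.6  (via Colne)
Shortest route: Wendle → Hale → Colne → Varne = 14.6 mi.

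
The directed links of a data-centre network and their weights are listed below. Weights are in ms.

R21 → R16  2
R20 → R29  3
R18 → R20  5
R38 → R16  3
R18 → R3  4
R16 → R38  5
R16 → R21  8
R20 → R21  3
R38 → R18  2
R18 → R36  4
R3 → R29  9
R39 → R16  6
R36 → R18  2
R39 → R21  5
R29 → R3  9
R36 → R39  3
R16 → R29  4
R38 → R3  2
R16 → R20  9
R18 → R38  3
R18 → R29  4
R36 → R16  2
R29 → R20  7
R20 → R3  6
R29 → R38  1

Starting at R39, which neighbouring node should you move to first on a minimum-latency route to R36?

R16

Compare a few routes:
R39–R21–R16–R29–R38–R18–R36: 5+2+4+1+2+4 = 18
R39–R16–R38–R18–R36: 6+5+2+4 = 17
The minimum is 17 ms via R39–R16–R38–R18–R36.
So from R39 the first move is to R16.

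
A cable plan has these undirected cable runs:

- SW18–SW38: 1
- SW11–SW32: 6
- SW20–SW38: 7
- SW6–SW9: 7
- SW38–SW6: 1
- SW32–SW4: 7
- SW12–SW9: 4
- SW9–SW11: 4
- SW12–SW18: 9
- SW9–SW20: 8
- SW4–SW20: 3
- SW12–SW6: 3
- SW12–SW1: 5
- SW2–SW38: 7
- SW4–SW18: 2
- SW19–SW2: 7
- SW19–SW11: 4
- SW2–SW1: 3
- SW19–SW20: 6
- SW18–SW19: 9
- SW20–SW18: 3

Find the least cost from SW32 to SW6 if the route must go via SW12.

Best SW32 to SW12: SW32–SW11–SW9–SW12 costing 14
Shortest SW12→SW6: SW12–SW6 = 3
Total via SW12: 14 + 3 = 17.

17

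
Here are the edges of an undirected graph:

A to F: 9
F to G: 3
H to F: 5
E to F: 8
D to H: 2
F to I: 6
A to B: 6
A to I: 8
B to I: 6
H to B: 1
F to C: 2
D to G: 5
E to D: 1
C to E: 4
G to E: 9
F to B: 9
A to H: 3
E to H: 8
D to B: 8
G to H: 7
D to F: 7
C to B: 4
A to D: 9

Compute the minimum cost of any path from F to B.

Running Dijkstra from F:
F: 0
C: 2  (via F)
G: 3  (via F)
H: 5  (via F)
B: 6  (via C)
Shortest route: F → C → B = 6.

6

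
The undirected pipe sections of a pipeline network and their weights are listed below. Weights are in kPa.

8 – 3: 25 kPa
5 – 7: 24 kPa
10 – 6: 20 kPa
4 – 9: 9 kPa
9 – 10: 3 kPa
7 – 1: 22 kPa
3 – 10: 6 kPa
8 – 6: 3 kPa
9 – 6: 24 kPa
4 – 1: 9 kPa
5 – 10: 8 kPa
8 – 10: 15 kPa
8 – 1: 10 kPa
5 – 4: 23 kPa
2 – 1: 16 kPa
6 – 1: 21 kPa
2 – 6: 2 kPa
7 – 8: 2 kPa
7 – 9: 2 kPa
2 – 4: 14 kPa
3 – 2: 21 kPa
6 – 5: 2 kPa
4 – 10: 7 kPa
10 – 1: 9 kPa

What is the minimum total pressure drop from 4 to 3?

Enumerating some paths:
4–9–10–3: 9+3+6 = 18
4–10–3: 7+6 = 13
Cheapest is 4–10–3 at 13 kPa.

13 kPa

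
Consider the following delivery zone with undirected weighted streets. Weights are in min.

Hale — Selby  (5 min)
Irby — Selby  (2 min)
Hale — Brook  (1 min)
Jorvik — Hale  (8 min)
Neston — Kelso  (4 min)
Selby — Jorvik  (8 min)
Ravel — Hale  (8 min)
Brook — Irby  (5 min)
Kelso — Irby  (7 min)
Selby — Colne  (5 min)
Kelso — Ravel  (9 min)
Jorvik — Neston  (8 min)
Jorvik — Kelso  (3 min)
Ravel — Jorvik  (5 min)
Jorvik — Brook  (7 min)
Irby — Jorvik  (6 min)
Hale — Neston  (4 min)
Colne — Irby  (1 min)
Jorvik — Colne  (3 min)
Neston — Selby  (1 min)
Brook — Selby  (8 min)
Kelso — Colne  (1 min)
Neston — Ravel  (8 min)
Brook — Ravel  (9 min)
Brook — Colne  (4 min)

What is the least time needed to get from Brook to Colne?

4 min

Candidate routes:
Brook - Irby - Colne: 5+1 = 6
Brook - Hale - Selby - Irby - Colne: 1+5+2+1 = 9
Brook - Colne: 4 = 4
Cheapest is Brook - Colne at 4 min.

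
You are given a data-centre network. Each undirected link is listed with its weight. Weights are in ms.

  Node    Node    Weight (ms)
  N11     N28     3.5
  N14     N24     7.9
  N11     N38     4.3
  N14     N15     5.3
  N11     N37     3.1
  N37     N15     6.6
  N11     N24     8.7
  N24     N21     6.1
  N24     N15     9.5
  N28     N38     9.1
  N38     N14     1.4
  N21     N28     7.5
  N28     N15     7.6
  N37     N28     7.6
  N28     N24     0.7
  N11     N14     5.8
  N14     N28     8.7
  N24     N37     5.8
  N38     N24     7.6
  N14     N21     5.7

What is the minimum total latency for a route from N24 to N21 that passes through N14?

Shortest N24→N14: N24–N14 = 7.9
Shortest N14→N21: N14–N21 = 5.7
Total via N14: 7.9 + 5.7 = 13.6 ms.

13.6 ms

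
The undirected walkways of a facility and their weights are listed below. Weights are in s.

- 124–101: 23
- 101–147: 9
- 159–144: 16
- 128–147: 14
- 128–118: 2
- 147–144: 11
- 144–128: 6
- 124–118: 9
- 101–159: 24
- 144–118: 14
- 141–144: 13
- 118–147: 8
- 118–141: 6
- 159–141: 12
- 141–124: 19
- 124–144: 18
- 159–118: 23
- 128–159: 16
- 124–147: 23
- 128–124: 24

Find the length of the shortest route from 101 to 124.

23 s

Shortest distances from 101:
101: 0
147: 9  (via 101)
118: 17  (via 147)
128: 19  (via 118)
144: 20  (via 147)
124: 23  (via 101)
Shortest route: 101–124 = 23 s.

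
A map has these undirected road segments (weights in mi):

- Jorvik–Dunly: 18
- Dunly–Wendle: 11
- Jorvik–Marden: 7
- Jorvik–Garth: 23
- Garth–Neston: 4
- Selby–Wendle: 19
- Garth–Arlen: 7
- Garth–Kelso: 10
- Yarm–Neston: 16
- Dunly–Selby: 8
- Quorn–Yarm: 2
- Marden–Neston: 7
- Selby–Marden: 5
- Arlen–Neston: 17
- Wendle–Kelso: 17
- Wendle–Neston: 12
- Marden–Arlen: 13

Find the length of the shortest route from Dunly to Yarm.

36 mi

Candidate routes:
Dunly - Wendle - Neston - Yarm: 11+12+16 = 39
Dunly - Jorvik - Marden - Neston - Yarm: 18+7+7+16 = 48
Dunly - Selby - Marden - Neston - Yarm: 8+5+7+16 = 36
Cheapest is Dunly - Selby - Marden - Neston - Yarm at 36 mi.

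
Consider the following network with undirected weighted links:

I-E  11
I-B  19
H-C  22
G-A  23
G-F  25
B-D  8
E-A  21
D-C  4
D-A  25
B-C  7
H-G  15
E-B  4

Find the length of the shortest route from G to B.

Running Dijkstra from G:
G: 0
H: 15  (via G)
A: 23  (via G)
F: 25  (via G)
C: 37  (via H)
D: 41  (via C)
B: 44  (via C)
Shortest route: G–H–C–B = 44.

44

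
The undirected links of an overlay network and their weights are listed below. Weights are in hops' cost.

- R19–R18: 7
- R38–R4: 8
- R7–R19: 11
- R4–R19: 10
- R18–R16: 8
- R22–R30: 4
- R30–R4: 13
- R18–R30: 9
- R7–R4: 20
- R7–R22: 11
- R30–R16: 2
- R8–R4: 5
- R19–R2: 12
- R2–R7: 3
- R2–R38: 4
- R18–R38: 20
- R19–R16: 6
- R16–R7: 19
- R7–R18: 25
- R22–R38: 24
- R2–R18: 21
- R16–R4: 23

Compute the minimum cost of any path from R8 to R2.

Compare a few routes:
R8–R4–R38–R2: 5+8+4 = 17
R8–R4–R7–R2: 5+20+3 = 28
R8–R4–R19–R2: 5+10+12 = 27
The minimum is 17 hops' cost via R8–R4–R38–R2.

17 hops' cost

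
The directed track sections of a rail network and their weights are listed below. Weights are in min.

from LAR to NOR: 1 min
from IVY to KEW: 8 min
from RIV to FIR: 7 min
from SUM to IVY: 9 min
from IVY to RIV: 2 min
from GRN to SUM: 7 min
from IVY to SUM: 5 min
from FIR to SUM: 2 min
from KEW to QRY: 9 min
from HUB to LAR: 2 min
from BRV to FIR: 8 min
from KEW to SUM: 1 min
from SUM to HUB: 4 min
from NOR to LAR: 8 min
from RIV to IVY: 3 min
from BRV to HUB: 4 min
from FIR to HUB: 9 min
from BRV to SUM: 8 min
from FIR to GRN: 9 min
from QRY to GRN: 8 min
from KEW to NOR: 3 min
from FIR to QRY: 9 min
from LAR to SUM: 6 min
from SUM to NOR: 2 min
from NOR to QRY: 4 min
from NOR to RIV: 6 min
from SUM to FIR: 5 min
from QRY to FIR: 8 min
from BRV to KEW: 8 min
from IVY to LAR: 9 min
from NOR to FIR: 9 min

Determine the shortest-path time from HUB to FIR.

Shortest distances from HUB:
HUB: 0
LAR: 2  (via HUB)
NOR: 3  (via LAR)
QRY: 7  (via NOR)
SUM: 8  (via LAR)
RIV: 9  (via NOR)
FIR: 12  (via NOR)
Shortest route: HUB–LAR–NOR–FIR = 12 min.

12 min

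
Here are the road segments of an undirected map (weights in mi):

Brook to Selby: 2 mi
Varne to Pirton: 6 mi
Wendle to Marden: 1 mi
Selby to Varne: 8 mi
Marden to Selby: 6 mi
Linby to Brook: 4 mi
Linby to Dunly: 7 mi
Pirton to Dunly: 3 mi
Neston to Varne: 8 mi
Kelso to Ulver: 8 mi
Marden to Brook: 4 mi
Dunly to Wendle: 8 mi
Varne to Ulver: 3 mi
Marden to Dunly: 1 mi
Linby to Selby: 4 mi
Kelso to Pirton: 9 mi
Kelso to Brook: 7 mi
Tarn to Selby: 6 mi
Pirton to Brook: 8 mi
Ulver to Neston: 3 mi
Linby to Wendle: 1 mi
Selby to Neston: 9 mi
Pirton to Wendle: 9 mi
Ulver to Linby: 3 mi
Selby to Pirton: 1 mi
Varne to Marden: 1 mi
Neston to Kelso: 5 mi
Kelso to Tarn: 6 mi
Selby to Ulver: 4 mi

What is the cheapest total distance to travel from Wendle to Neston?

7 mi

Enumerating some paths:
Wendle - Marden - Varne - Neston: 1+1+8 = 10
Wendle - Marden - Varne - Ulver - Neston: 1+1+3+3 = 8
Wendle - Linby - Ulver - Neston: 1+3+3 = 7
Wendle - Linby - Selby - Ulver - Neston: 1+4+4+3 = 12
Cheapest is Wendle - Linby - Ulver - Neston at 7 mi.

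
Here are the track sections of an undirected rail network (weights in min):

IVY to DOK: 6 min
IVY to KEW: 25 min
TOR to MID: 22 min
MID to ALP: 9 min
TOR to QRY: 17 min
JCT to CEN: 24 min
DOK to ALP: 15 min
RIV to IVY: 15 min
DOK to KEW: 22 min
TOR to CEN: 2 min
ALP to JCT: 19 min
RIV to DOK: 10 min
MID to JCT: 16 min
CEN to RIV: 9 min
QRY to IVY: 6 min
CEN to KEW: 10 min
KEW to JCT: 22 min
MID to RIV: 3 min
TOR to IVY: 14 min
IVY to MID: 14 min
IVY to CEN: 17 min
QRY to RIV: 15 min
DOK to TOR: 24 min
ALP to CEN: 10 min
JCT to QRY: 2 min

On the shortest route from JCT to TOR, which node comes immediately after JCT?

QRY

Compare a few routes:
JCT → QRY → IVY → CEN → TOR: 2+6+17+2 = 27
JCT → QRY → TOR: 2+17 = 19
JCT → QRY → IVY → TOR: 2+6+14 = 22
JCT → CEN → TOR: 24+2 = 26
Cheapest is JCT → QRY → TOR at 19 min.
So from JCT the first move is to QRY.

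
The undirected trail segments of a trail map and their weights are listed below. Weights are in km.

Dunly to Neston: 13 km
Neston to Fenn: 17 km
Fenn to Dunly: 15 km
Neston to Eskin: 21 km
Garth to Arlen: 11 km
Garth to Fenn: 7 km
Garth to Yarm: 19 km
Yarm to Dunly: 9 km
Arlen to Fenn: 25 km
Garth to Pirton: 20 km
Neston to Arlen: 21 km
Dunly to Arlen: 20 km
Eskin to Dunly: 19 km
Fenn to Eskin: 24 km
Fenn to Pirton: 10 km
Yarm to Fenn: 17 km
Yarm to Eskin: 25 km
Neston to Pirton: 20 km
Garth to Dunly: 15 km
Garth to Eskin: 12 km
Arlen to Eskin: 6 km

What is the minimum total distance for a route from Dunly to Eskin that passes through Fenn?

Best Dunly to Fenn: Dunly–Fenn costing 15
Shortest Fenn→Eskin: Fenn–Garth–Eskin = 19
Total via Fenn: 15 + 19 = 34 km.

34 km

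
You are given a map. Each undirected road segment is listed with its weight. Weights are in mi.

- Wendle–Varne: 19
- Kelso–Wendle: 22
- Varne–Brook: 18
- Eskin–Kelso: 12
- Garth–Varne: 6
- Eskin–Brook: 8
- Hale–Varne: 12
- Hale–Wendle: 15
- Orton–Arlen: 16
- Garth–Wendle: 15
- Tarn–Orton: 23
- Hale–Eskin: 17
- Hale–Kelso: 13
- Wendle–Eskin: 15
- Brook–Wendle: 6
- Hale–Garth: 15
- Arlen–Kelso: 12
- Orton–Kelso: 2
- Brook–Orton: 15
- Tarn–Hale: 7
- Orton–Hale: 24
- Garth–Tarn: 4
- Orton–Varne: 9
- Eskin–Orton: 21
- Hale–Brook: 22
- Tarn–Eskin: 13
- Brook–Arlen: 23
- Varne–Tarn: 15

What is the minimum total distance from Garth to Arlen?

29 mi

Running Dijkstra from Garth:
Garth: 0
Tarn: 4  (via Garth)
Varne: 6  (via Garth)
Hale: 11  (via Tarn)
Wendle: 15  (via Garth)
Orton: 15  (via Varne)
Eskin: 17  (via Tarn)
Kelso: 17  (via Orton)
Brook: 21  (via Wendle)
Arlen: 29  (via Kelso)
Shortest route: Garth–Varne–Orton–Kelso–Arlen = 29 mi.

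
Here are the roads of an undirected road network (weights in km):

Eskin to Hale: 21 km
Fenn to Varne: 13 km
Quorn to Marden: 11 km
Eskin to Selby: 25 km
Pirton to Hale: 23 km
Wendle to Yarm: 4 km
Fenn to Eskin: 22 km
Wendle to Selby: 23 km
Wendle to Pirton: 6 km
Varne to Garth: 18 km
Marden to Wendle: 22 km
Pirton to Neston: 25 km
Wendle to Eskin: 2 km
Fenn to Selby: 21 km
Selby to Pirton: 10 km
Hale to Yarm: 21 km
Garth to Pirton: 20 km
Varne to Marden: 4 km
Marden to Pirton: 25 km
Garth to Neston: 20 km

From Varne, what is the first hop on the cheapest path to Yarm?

Compare a few routes:
Varne–Fenn–Eskin–Wendle–Yarm: 13+22+2+4 = 41
Varne–Marden–Wendle–Yarm: 4+22+4 = 30
Varne–Marden–Pirton–Wendle–Yarm: 4+25+6+4 = 39
Cheapest is Varne–Marden–Wendle–Yarm at 30 km.
So from Varne the first move is to Marden.

Marden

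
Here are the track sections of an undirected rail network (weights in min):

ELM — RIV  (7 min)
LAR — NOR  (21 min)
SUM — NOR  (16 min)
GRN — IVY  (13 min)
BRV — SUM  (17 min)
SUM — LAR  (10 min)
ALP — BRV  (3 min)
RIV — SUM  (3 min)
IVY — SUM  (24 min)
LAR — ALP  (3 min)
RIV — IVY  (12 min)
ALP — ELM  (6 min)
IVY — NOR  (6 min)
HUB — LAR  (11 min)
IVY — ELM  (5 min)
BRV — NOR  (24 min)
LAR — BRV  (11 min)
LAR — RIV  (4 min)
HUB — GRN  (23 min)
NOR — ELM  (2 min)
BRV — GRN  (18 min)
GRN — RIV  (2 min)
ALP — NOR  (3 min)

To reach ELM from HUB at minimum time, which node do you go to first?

LAR

Enumerating some paths:
HUB → LAR → ALP → NOR → ELM: 11+3+3+2 = 19
HUB → LAR → ALP → ELM: 11+3+6 = 20
Cheapest is HUB → LAR → ALP → NOR → ELM at 19 min.
So from HUB the first move is to LAR.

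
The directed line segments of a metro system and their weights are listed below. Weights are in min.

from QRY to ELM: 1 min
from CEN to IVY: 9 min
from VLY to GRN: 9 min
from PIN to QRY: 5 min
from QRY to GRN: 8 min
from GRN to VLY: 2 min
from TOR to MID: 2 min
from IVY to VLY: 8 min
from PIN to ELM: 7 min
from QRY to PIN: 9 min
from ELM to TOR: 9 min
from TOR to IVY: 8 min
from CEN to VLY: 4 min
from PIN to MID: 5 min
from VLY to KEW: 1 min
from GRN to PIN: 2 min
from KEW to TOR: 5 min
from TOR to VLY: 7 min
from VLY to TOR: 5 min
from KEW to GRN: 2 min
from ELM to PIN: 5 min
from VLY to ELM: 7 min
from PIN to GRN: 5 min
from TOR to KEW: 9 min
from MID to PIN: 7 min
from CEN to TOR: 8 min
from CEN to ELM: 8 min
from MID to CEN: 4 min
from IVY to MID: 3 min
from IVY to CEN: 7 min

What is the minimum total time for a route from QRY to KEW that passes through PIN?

14 min

Shortest QRY→PIN: QRY → ELM → PIN = 6
Shortest PIN→KEW: PIN → GRN → VLY → KEW = 8
Total via PIN: 6 + 8 = 14 min.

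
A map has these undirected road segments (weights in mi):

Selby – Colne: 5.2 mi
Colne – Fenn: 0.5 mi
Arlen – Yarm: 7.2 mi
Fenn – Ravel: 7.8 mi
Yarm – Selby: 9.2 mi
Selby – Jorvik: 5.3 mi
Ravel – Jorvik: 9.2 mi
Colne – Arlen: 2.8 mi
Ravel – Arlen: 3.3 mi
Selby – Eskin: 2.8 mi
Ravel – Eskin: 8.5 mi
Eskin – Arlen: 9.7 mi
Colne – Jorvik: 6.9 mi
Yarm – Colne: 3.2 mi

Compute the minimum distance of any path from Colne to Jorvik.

6.9 mi

Running Dijkstra from Colne:
Colne: 0
Fenn: 0.5  (via Colne)
Arlen: 2.8  (via Colne)
Yarm: 3.2  (via Colne)
Selby: 5.2  (via Colne)
Ravel: 6.1  (via Arlen)
Jorvik: 6.9  (via Colne)
Shortest route: Colne–Jorvik = 6.9 mi.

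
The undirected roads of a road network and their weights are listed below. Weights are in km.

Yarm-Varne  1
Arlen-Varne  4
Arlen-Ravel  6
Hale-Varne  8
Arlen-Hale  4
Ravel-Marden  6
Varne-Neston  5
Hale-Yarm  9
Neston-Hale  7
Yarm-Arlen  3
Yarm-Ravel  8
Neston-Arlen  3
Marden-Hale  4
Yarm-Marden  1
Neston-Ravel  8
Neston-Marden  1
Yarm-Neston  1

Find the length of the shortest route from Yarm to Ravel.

Settle nodes by increasing distance from Yarm:
Yarm: 0
Neston: 1  (via Yarm)
Varne: 1  (via Yarm)
Marden: 1  (via Yarm)
Arlen: 3  (via Yarm)
Hale: 5  (via Marden)
Ravel: 7  (via Marden)
Shortest route: Yarm → Marden → Ravel = 7 km.

7 km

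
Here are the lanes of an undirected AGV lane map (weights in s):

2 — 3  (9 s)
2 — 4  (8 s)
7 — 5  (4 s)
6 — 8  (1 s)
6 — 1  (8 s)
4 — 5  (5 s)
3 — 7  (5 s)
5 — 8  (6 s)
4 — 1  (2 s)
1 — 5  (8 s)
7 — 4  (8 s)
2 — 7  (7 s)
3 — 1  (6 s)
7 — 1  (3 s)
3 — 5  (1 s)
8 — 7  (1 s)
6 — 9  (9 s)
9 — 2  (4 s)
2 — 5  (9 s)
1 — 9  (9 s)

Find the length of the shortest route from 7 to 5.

Compare a few routes:
7 - 8 - 5: 1+6 = 7
7 - 3 - 5: 5+1 = 6
7 - 5: 4 = 4
The minimum is 4 s via 7 - 5.

4 s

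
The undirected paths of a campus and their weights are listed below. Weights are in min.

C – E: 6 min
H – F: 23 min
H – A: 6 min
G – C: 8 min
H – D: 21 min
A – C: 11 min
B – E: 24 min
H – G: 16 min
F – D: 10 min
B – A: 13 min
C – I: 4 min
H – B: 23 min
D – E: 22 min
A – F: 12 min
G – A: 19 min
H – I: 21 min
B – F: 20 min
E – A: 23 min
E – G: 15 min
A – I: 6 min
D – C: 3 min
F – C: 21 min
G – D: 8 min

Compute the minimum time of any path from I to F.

Compare a few routes:
I → C → D → F: 4+3+10 = 17
I → A → F: 6+12 = 18
Cheapest is I → C → D → F at 17 min.

17 min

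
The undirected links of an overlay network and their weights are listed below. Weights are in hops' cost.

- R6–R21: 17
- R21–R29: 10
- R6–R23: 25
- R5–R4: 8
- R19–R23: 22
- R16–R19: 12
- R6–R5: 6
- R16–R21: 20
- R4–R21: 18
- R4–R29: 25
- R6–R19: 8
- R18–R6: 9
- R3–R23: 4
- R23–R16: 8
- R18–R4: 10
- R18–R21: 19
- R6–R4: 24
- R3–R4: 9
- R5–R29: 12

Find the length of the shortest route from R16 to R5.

Compare a few routes:
R16 - R19 - R6 - R5: 12+8+6 = 26
R16 - R23 - R3 - R4 - R5: 8+4+9+8 = 29
R16 - R23 - R6 - R5: 8+25+6 = 39
R16 - R21 - R29 - R5: 20+10+12 = 42
The minimum is 26 hops' cost via R16 - R19 - R6 - R5.

26 hops' cost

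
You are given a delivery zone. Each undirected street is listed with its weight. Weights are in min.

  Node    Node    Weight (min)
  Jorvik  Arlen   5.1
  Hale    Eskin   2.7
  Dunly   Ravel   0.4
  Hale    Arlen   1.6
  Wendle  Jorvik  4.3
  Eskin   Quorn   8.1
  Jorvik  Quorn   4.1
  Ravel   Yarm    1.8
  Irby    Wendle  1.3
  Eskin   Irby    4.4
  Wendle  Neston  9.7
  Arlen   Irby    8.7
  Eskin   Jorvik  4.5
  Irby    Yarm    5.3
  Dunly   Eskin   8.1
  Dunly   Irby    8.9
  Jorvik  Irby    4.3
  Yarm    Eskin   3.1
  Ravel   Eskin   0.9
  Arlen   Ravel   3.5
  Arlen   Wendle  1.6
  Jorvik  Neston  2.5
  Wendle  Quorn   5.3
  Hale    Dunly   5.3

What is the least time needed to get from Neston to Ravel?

Settle nodes by increasing distance from Neston:
Neston: 0
Jorvik: 2.5  (via Neston)
Quorn: 6.6  (via Jorvik)
Wendle: 6.8  (via Jorvik)
Irby: 6.8  (via Jorvik)
Eskin: 7  (via Jorvik)
Arlen: 7.6  (via Jorvik)
Ravel: 7.9  (via Eskin)
Shortest route: Neston–Jorvik–Eskin–Ravel = 7.9 min.

7.9 min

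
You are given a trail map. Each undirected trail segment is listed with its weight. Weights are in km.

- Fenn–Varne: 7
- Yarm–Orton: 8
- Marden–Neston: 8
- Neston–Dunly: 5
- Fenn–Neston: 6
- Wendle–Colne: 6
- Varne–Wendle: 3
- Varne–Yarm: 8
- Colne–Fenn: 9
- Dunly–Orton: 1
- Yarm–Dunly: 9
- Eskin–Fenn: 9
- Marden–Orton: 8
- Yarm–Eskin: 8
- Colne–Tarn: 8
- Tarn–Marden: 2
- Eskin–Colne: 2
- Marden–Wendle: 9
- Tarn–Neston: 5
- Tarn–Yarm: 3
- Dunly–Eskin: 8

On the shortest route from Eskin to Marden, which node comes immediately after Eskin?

Candidate routes:
Eskin → Colne → Tarn → Marden: 2+8+2 = 12
Eskin → Dunly → Orton → Marden: 8+1+8 = 17
Eskin → Yarm → Tarn → Marden: 8+3+2 = 13
Cheapest is Eskin → Colne → Tarn → Marden at 12 km.
So from Eskin the first move is to Colne.

Colne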